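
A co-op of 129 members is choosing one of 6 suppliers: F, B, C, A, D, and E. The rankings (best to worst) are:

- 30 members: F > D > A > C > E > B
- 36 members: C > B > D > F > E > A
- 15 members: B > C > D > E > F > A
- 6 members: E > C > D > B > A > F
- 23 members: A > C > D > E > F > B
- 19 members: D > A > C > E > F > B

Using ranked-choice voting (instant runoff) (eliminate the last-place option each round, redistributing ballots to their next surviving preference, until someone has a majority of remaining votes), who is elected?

Round 1: F 30, B 15, C 36, A 23, D 19, E 6. Eliminate E.
Round 2: F 30, B 15, C 42, A 23, D 19. Eliminate B.
Round 3: F 30, C 57, A 23, D 19. Eliminate D.
Round 4: F 30, C 57, A 42. Eliminate F.
Round 5: C 57, A 72. A has a majority.

A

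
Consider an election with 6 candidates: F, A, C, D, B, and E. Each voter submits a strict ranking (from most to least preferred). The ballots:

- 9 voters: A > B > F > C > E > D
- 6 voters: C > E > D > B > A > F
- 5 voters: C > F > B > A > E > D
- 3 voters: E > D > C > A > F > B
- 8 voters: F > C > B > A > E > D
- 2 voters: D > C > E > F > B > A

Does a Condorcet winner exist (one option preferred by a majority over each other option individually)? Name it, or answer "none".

Checking pairwise contests:
A beats F 18–15.
C beats A 24–9.
F beats C 17–16.
F beats D 22–11.
F beats B 18–15.
F beats E 22–11.
Every option loses at least one head-to-head, so there is no Condorcet winner.

none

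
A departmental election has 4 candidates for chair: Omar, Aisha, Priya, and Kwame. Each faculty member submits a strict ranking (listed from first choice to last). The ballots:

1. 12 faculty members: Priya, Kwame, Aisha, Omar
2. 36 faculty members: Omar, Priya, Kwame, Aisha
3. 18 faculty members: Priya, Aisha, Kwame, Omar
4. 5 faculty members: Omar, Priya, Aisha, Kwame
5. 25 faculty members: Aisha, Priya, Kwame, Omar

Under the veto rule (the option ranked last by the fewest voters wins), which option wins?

Last-place votes: Omar 55, Aisha 36, Priya 0, Kwame 5.
Priya is ranked last by the fewest voters, so Priya wins.

Priya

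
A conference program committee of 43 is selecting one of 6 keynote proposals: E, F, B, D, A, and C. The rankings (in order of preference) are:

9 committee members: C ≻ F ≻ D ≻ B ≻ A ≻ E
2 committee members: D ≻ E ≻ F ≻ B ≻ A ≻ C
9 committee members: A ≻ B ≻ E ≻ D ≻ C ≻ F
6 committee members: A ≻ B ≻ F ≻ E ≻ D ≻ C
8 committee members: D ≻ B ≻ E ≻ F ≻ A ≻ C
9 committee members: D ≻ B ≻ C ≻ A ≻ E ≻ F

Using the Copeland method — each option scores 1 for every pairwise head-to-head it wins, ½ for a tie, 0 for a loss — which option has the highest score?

D

E: beats F and C; loses to B, D, and A → score 2.
F: loses to E, B, D, A, and C → score 0.
B: beats E, F, A, and C; loses to D → score 4.
D: beats E, F, B, A, and C → score 5.
A: beats E, F, and C; loses to B and D → score 3.
C: beats F; loses to E, B, D, and A → score 1.
D has the best pairwise record.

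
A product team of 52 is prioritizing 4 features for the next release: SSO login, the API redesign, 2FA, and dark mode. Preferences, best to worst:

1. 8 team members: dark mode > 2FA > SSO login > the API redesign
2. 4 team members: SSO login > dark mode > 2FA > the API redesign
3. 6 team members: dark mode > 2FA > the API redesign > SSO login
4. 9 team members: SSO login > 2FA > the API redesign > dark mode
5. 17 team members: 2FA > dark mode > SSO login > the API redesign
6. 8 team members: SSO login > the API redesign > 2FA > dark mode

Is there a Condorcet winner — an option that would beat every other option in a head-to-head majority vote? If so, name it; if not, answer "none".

2FA vs SSO login: 31–21 for 2FA.
2FA vs the API redesign: 44–8 for 2FA.
2FA vs dark mode: 34–18 for 2FA.
2FA beats every other option head-to-head.

2FA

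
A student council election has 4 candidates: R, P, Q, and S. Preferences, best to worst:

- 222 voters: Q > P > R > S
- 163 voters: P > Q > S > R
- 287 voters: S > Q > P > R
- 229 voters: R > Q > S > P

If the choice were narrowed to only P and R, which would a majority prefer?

Voters preferring P to R: 672; preferring R to P: 229.
P wins the head-to-head.

P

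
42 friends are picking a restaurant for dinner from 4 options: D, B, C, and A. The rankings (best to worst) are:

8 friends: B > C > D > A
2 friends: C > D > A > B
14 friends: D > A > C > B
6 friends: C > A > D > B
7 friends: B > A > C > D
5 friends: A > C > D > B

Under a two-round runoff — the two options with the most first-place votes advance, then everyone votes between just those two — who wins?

D

Round 1 first-place votes: D 14, B 15, C 8, A 5.
B and D advance.
Runoff: B is preferred to D by 15 voters; D by 27.
D wins the runoff.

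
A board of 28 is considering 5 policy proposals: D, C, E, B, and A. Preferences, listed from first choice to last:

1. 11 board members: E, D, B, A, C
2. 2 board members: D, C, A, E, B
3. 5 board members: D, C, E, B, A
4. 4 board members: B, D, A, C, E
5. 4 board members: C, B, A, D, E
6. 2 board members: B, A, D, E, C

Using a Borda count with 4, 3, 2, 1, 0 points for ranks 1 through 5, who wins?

D: 11·3 + 2·4 + 5·4 + 4·3 + 4·1 + 2·2 = 81
C: 11·0 + 2·3 + 5·3 + 4·1 + 4·4 + 2·0 = 41
E: 11·4 + 2·1 + 5·2 + 4·0 + 4·0 + 2·1 = 58
B: 11·2 + 2·0 + 5·1 + 4·4 + 4·3 + 2·4 = 63
A: 11·1 + 2·2 + 5·0 + 4·2 + 4·2 + 2·3 = 37
D has the highest Borda score (81).

D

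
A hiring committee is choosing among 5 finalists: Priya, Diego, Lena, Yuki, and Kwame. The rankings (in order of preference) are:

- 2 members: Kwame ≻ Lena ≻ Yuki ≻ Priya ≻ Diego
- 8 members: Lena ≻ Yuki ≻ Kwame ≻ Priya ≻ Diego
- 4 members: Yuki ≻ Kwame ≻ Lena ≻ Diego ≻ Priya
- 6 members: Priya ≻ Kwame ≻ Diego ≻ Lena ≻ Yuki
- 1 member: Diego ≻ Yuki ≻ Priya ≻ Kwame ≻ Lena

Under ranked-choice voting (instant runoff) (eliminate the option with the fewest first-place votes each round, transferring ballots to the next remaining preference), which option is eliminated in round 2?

Round 1: Priya 6, Diego 1, Lena 8, Yuki 4, Kwame 2. Eliminate Diego.
Round 2: Priya 6, Lena 8, Yuki 5, Kwame 2. Eliminate Kwame.

Kwame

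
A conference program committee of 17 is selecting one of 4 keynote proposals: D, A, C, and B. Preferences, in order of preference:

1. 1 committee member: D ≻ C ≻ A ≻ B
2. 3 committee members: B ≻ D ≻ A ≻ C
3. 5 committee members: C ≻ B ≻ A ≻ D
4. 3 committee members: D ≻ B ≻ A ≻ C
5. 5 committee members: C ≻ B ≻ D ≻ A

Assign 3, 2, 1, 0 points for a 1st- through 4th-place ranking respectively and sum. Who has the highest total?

D: 1·3 + 3·2 + 5·0 + 3·3 + 5·1 = 23
A: 1·1 + 3·1 + 5·1 + 3·1 + 5·0 = 12
C: 1·2 + 3·0 + 5·3 + 3·0 + 5·3 = 32
B: 1·0 + 3·3 + 5·2 + 3·2 + 5·2 = 35
B has the highest Borda score (35).

B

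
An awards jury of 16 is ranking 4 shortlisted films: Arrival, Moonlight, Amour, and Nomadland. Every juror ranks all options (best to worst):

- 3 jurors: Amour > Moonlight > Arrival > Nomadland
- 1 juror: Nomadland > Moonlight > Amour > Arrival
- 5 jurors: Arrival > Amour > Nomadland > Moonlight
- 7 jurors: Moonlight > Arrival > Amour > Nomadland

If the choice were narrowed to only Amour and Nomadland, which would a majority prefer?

Amour

Voters preferring Amour to Nomadland: 15; preferring Nomadland to Amour: 1.
Amour wins the head-to-head.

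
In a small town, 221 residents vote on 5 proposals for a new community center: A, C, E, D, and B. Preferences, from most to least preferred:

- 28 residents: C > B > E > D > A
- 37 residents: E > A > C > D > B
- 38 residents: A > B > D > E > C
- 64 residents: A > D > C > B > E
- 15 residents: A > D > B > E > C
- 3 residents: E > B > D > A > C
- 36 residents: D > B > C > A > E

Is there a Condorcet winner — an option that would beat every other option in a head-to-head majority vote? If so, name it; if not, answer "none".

A vs C: 157–64 for A.
A vs E: 153–68 for A.
A vs D: 154–67 for A.
A vs B: 154–67 for A.
A beats every other option head-to-head.

A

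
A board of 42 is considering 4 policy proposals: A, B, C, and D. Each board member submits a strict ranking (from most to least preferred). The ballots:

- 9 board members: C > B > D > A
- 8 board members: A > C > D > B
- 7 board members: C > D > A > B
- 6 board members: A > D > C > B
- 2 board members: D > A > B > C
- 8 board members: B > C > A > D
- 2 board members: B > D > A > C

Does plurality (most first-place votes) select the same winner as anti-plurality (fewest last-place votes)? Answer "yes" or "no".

yes

Plurality — first-place votes: A 14, B 10, C 16, D 2. Winner: C.
Anti-plurality — last-place votes: A 9, B 21, C 4, D 8. Winner: C.
The two methods agree.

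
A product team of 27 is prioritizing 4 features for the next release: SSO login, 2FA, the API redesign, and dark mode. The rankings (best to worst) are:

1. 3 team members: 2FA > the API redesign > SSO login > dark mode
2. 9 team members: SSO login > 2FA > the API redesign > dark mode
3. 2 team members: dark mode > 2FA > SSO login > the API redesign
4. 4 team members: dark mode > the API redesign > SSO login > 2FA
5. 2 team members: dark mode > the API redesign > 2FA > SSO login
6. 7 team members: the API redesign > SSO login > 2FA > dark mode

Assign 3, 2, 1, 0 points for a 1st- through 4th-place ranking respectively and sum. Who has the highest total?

SSO login

SSO login: 3·1 + 9·3 + 2·1 + 4·1 + 2·0 + 7·2 = 50
2FA: 3·3 + 9·2 + 2·2 + 4·0 + 2·1 + 7·1 = 40
the API redesign: 3·2 + 9·1 + 2·0 + 4·2 + 2·2 + 7·3 = 48
dark mode: 3·0 + 9·0 + 2·3 + 4·3 + 2·3 + 7·0 = 24
SSO login has the highest Borda score (50).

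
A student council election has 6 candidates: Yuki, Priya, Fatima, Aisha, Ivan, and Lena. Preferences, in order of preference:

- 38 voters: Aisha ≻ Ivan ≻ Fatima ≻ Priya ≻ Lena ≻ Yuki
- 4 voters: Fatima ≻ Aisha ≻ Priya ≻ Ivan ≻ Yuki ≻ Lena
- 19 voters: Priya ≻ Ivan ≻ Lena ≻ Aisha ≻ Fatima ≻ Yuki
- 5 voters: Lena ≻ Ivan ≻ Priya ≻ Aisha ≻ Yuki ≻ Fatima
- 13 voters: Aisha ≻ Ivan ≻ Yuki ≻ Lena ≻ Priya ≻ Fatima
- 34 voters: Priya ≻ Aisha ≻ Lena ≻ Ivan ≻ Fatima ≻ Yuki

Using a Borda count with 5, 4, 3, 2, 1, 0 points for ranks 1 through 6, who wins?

Aisha

Yuki: 38·0 + 4·1 + 19·0 + 5·1 + 13·3 + 34·0 = 48
Priya: 38·2 + 4·3 + 19·5 + 5·3 + 13·1 + 34·5 = 381
Fatima: 38·3 + 4·5 + 19·1 + 5·0 + 13·0 + 34·1 = 187
Aisha: 38·5 + 4·4 + 19·2 + 5·2 + 13·5 + 34·4 = 455
Ivan: 38·4 + 4·2 + 19·4 + 5·4 + 13·4 + 34·2 = 376
Lena: 38·1 + 4·0 + 19·3 + 5·5 + 13·2 + 34·3 = 248
Aisha has the highest Borda score (455).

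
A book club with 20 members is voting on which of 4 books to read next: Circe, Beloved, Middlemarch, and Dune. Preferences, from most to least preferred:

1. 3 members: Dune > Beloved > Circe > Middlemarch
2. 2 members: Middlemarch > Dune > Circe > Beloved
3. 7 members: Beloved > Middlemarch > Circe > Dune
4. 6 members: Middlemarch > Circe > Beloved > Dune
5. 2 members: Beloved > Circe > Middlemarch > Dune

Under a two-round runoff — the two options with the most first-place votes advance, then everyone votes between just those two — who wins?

Round 1 first-place votes: Circe 0, Beloved 9, Middlemarch 8, Dune 3.
Beloved and Middlemarch advance.
Runoff: Beloved is preferred to Middlemarch by 12 voters; Middlemarch by 8.
Beloved wins the runoff.

Beloved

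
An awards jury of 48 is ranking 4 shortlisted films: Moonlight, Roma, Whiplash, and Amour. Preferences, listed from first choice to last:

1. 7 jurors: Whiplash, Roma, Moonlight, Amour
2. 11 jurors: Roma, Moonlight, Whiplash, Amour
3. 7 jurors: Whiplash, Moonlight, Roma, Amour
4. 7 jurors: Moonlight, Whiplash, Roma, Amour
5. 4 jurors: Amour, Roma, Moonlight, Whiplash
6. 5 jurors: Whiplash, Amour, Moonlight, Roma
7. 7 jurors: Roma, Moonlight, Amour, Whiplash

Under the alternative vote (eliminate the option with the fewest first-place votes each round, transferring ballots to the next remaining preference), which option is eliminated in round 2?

Round 1: Moonlight 7, Roma 18, Whiplash 19, Amour 4. Eliminate Amour.
Round 2: Moonlight 7, Roma 22, Whiplash 19. Eliminate Moonlight.

Moonlight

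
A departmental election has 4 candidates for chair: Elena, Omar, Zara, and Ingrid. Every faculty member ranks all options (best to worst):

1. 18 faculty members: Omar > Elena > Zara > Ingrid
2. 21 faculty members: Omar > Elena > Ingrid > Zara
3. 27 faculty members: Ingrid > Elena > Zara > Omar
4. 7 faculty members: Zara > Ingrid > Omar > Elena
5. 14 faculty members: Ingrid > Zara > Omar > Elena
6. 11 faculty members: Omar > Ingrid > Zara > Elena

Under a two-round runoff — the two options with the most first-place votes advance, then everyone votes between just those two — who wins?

Omar

Round 1 first-place votes: Elena 0, Omar 50, Zara 7, Ingrid 41.
Omar and Ingrid advance.
Runoff: Omar is preferred to Ingrid by 50 voters; Ingrid by 48.
Omar wins the runoff.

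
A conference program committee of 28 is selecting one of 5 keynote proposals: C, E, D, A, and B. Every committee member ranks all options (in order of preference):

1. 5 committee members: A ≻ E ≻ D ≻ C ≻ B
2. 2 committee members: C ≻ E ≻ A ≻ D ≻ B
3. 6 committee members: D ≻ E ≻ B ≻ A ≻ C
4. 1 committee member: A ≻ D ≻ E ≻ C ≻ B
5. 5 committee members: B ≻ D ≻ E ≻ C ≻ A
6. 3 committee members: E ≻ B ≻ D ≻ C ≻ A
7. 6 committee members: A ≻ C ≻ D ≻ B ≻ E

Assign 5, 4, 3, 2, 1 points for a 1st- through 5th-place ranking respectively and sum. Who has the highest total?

D

C: 5·2 + 2·5 + 6·1 + 1·2 + 5·2 + 3·2 + 6·4 = 68
E: 5·4 + 2·4 + 6·4 + 1·3 + 5·3 + 3·5 + 6·1 = 91
D: 5·3 + 2·2 + 6·5 + 1·4 + 5·4 + 3·3 + 6·3 = 100
A: 5·5 + 2·3 + 6·2 + 1·5 + 5·1 + 3·1 + 6·5 = 86
B: 5·1 + 2·1 + 6·3 + 1·1 + 5·5 + 3·4 + 6·2 = 75
D has the highest Borda score (100).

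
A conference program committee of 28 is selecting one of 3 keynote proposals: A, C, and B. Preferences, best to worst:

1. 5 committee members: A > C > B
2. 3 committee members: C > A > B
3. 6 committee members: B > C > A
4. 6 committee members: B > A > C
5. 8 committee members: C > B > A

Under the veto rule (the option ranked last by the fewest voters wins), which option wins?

Last-place votes: A 14, C 6, B 8.
C is ranked last by the fewest voters, so C wins.

C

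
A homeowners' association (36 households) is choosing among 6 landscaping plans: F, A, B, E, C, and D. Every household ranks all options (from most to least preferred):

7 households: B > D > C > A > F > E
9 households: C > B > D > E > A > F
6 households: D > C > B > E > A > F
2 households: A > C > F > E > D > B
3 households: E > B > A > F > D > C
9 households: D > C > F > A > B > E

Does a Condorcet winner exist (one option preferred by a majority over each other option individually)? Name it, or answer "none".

Checking pairwise contests:
A beats F 27–9.
B beats A 25–11.
C beats B 26–10.
B beats E 31–5.
D beats C 25–11.
B beats D 19–17.
Every option loses at least one head-to-head, so there is no Condorcet winner.

none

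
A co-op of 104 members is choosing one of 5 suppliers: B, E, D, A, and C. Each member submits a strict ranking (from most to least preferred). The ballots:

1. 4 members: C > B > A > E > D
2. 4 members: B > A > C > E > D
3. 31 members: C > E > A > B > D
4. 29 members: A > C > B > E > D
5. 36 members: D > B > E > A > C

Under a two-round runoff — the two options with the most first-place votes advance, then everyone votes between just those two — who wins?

Round 1 first-place votes: B 4, E 0, D 36, A 29, C 35.
D and C advance.
Runoff: D is preferred to C by 36 voters; C by 68.
C wins the runoff.

C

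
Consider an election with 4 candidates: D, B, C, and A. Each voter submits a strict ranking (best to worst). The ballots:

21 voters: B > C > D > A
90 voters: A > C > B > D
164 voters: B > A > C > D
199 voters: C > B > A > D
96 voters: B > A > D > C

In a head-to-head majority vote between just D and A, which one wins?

Voters preferring D to A: 21; preferring A to D: 549.
A wins the head-to-head.

A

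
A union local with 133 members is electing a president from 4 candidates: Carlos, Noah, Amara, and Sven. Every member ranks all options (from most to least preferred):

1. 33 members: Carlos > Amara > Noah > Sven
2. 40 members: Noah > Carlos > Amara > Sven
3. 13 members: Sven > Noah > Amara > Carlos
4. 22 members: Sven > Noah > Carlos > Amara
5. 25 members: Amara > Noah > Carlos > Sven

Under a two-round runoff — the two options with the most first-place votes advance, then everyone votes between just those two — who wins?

Round 1 first-place votes: Carlos 33, Noah 40, Amara 25, Sven 35.
Noah and Sven advance.
Runoff: Noah is preferred to Sven by 98 voters; Sven by 35.
Noah wins the runoff.

Noah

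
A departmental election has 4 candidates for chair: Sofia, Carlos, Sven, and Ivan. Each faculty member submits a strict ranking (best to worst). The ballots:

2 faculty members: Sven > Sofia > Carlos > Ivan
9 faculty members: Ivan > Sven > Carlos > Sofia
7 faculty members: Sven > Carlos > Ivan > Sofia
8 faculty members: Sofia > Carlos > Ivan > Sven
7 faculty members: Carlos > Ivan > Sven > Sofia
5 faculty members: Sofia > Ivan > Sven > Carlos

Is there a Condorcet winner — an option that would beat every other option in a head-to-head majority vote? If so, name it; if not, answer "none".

none

Checking pairwise contests:
Carlos beats Sofia 23–15.
Sven beats Carlos 23–15.
Ivan beats Sven 29–9.
Carlos beats Ivan 24–14.
Every option loses at least one head-to-head, so there is no Condorcet winner.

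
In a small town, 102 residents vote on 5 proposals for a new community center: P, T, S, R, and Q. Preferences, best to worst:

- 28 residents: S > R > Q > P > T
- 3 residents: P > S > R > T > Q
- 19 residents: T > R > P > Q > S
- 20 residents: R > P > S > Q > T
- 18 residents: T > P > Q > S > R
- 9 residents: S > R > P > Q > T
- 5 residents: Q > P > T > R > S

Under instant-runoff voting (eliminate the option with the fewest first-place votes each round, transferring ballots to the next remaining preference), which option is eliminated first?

Round 1: P 3, T 37, S 37, R 20, Q 5. Eliminate P.

P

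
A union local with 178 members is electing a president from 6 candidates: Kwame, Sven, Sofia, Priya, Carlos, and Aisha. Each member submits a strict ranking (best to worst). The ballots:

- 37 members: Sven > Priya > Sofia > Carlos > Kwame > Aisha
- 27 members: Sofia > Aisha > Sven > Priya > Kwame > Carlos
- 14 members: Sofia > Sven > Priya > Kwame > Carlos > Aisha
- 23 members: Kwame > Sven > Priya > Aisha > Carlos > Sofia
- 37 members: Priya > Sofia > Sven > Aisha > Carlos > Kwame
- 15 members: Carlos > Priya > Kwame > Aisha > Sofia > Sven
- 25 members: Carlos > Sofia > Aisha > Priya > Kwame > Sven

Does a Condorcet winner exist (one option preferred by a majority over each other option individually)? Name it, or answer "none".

Checking pairwise contests:
Sven beats Kwame 115–63.
Sofia beats Sven 118–60.
Priya beats Sofia 112–66.
Sven beats Priya 101–77.
Sven beats Carlos 138–40.
Sven beats Aisha 111–67.
Every option loses at least one head-to-head, so there is no Condorcet winner.

none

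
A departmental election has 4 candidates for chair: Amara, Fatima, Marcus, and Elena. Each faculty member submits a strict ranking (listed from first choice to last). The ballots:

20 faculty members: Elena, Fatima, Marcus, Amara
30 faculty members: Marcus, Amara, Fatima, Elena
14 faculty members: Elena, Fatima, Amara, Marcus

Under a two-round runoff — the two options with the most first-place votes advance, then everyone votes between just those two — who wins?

Round 1 first-place votes: Amara 0, Fatima 0, Marcus 30, Elena 34.
Elena and Marcus advance.
Runoff: Elena is preferred to Marcus by 34 voters; Marcus by 30.
Elena wins the runoff.

Elena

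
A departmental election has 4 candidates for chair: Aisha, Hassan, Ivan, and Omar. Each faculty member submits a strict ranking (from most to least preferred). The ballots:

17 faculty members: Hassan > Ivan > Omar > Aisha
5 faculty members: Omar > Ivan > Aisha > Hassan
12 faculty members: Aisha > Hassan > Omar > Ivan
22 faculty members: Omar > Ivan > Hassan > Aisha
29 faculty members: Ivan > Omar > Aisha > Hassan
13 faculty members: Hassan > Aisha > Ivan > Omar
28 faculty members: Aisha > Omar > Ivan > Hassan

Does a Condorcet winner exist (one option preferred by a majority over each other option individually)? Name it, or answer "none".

Omar

Omar vs Aisha: 73–53 for Omar.
Omar vs Hassan: 84–42 for Omar.
Omar vs Ivan: 67–59 for Omar.
Omar beats every other option head-to-head.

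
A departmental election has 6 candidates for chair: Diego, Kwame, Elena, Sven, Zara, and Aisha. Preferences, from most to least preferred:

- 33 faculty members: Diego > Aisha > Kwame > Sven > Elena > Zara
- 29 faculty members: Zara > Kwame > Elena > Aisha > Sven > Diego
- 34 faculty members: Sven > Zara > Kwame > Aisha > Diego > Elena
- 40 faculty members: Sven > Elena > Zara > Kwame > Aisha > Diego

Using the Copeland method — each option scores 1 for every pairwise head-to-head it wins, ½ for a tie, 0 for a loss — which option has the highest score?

Sven

Diego: loses to Kwame, Elena, Sven, Zara, and Aisha → score 0.
Kwame: beats Diego, Elena, and Aisha; loses to Sven and Zara → score 3.
Elena: beats Diego, Zara, and Aisha; loses to Kwame and Sven → score 3.
Sven: beats Diego, Kwame, Elena, Zara, and Aisha → score 5.
Zara: beats Diego, Kwame, and Aisha; loses to Elena and Sven → score 3.
Aisha: beats Diego; loses to Kwame, Elena, Sven, and Zara → score 1.
Sven has the best pairwise record.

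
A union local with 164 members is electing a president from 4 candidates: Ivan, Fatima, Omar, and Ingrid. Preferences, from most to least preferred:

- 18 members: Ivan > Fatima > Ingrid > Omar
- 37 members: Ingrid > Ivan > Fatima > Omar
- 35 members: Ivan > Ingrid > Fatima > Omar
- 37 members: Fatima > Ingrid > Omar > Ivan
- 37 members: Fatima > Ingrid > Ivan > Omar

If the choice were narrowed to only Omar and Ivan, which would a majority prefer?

Voters preferring Omar to Ivan: 37; preferring Ivan to Omar: 127.
Ivan wins the head-to-head.

Ivan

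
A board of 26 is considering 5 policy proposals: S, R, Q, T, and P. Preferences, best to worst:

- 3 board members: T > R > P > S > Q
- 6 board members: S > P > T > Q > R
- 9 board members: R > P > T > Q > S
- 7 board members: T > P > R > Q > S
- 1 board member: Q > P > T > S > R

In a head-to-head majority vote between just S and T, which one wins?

Voters preferring S to T: 6; preferring T to S: 20.
T wins the head-to-head.

T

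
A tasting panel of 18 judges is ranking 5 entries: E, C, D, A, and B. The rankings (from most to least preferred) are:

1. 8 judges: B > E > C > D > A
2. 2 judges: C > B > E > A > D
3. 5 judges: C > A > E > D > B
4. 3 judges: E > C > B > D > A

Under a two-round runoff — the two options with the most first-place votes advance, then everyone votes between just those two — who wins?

Round 1 first-place votes: E 3, C 7, D 0, A 0, B 8.
B and C advance.
Runoff: B is preferred to C by 8 voters; C by 10.
C wins the runoff.

C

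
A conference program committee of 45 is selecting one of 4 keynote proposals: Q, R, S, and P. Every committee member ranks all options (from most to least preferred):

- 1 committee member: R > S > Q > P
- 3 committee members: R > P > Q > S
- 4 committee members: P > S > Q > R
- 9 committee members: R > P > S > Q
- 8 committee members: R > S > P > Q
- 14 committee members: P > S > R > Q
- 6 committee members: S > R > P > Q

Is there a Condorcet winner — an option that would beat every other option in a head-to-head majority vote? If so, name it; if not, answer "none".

Checking pairwise contests:
R beats Q 41–4.
S beats R 24–21.
P beats S 30–15.
R beats P 27–18.
Every option loses at least one head-to-head, so there is no Condorcet winner.

none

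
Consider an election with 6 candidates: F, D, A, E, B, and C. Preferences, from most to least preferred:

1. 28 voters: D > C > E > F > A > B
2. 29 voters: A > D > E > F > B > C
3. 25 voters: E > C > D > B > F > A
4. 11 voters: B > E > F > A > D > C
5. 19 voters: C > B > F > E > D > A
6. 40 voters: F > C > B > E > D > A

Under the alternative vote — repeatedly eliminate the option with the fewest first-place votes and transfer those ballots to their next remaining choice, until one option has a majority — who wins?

Round 1: F 40, D 28, A 29, E 25, B 11, C 19. Eliminate B.
Round 2: F 40, D 28, A 29, E 36, C 19. Eliminate C.
Round 3: F 59, D 28, A 29, E 36. Eliminate D.
Round 4: F 59, A 29, E 64. Eliminate A.
Round 5: F 59, E 93. E has a majority.

E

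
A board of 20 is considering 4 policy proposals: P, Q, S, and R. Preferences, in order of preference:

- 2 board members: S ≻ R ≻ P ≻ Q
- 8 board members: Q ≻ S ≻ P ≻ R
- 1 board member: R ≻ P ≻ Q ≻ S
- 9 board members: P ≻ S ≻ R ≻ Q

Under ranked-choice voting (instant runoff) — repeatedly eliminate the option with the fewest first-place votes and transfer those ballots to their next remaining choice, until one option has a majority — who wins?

P

Round 1: P 9, Q 8, S 2, R 1. Eliminate R.
Round 2: P 10, Q 8, S 2. Eliminate S.
Round 3: P 12, Q 8. P has a majority.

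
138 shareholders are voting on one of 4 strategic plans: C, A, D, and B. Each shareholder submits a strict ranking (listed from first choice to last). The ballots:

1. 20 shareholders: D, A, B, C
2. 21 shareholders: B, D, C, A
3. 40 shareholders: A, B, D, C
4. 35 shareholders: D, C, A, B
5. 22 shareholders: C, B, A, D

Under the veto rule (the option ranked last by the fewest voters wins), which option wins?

Last-place votes: C 60, A 21, D 22, B 35.
A is ranked last by the fewest voters, so A wins.

A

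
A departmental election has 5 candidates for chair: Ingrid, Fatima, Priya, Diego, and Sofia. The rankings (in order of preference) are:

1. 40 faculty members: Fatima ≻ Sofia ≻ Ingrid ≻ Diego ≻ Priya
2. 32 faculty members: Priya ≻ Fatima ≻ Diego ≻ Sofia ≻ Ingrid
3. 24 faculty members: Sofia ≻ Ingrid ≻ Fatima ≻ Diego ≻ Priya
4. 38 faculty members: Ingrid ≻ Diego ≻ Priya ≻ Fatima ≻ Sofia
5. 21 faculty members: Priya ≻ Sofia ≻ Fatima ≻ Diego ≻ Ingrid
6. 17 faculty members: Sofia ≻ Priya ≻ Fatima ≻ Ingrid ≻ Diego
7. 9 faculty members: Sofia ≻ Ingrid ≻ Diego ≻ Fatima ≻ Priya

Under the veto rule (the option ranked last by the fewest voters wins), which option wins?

Last-place votes: Ingrid 53, Fatima 0, Priya 73, Diego 17, Sofia 38.
Fatima is ranked last by the fewest voters, so Fatima wins.

Fatima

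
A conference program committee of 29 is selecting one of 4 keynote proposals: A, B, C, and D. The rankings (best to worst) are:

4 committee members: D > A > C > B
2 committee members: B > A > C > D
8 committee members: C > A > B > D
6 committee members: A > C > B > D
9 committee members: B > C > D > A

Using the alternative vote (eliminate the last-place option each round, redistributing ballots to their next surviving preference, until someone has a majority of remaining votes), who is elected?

Round 1: A 6, B 11, C 8, D 4. Eliminate D.
Round 2: A 10, B 11, C 8. Eliminate C.
Round 3: A 18, B 11. A has a majority.

A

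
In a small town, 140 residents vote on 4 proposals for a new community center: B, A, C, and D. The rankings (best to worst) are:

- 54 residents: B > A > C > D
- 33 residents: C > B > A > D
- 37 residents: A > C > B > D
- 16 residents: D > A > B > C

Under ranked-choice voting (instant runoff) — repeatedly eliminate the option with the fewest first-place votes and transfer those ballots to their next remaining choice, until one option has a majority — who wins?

B

Round 1: B 54, A 37, C 33, D 16. Eliminate D.
Round 2: B 54, A 53, C 33. Eliminate C.
Round 3: B 87, A 53. B has a majority.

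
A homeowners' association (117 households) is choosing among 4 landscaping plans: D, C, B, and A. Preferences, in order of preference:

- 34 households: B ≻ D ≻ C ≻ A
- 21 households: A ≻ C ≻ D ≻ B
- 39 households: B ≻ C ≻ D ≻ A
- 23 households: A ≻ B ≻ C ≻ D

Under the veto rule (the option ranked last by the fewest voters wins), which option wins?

Last-place votes: D 23, C 0, B 21, A 73.
C is ranked last by the fewest voters, so C wins.

C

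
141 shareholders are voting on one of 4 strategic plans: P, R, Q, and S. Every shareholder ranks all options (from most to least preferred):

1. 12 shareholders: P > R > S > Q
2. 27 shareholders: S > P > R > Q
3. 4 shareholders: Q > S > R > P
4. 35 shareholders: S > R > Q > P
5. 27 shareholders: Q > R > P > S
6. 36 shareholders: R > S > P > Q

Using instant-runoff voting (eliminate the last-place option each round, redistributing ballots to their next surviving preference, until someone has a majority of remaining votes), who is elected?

Round 1: P 12, R 36, Q 31, S 62. Eliminate P.
Round 2: R 48, Q 31, S 62. Eliminate Q.
Round 3: R 75, S 66. R has a majority.

R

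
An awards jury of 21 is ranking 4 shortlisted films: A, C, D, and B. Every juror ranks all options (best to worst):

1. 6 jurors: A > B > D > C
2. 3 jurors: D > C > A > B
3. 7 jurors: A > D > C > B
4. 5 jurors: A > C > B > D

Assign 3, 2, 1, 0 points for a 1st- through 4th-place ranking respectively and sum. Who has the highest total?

A: 6·3 + 3·1 + 7·3 + 5·3 = 57
C: 6·0 + 3·2 + 7·1 + 5·2 = 23
D: 6·1 + 3·3 + 7·2 + 5·0 = 29
B: 6·2 + 3·0 + 7·0 + 5·1 = 17
A has the highest Borda score (57).

A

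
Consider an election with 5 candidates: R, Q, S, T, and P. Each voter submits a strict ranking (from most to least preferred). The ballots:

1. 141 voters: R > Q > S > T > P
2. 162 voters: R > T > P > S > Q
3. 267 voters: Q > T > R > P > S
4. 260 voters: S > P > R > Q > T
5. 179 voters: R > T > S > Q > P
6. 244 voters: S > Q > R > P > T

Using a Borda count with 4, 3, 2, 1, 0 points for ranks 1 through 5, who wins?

R

R: 141·4 + 162·4 + 267·2 + 260·2 + 179·4 + 244·2 = 3470
Q: 141·3 + 162·0 + 267·4 + 260·1 + 179·1 + 244·3 = 2662
S: 141·2 + 162·1 + 267·0 + 260·4 + 179·2 + 244·4 = 2818
T: 141·1 + 162·3 + 267·3 + 260·0 + 179·3 + 244·0 = 1965
P: 141·0 + 162·2 + 267·1 + 260·3 + 179·0 + 244·1 = 1615
R has the highest Borda score (3470).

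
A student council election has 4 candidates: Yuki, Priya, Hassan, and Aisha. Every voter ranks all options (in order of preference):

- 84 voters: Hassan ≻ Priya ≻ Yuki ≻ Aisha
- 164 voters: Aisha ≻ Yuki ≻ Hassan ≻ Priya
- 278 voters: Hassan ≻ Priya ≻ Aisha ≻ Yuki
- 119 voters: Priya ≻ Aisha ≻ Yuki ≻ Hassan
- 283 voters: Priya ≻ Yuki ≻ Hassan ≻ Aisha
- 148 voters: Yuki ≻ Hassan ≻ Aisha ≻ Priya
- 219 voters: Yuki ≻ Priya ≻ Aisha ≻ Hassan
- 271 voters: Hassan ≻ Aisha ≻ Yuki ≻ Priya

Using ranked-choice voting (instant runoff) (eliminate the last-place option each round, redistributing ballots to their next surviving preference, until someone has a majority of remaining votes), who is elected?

Yuki

Round 1: Yuki 367, Priya 402, Hassan 633, Aisha 164. Eliminate Aisha.
Round 2: Yuki 531, Priya 402, Hassan 633. Eliminate Priya.
Round 3: Yuki 933, Hassan 633. Yuki has a majority.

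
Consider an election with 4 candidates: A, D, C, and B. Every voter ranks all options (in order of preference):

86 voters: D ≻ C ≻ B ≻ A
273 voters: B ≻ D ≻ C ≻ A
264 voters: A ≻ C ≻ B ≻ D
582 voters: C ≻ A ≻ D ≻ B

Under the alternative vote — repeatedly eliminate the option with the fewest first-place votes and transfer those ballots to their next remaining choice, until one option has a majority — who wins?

Round 1: A 264, D 86, C 582, B 273. Eliminate D.
Round 2: A 264, C 668, B 273. C has a majority.

C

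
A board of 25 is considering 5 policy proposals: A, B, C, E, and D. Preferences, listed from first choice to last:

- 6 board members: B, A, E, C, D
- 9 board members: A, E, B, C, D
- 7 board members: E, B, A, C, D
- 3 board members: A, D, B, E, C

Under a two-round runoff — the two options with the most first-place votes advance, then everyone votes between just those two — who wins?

Round 1 first-place votes: A 12, B 6, C 0, E 7, D 0.
A and E advance.
Runoff: A is preferred to E by 18 voters; E by 7.
A wins the runoff.

A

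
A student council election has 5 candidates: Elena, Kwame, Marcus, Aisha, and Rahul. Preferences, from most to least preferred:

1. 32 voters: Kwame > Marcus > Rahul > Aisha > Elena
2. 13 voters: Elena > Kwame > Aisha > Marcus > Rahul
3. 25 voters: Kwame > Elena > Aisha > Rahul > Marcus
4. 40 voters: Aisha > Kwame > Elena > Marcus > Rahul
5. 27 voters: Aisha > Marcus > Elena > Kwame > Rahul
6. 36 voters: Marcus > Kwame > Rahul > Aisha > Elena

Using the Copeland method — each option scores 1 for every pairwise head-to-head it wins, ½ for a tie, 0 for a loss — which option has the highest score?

Kwame

Elena: beats Rahul; loses to Kwame, Marcus, and Aisha → score 1.
Kwame: beats Elena, Marcus, Aisha, and Rahul → score 4.
Marcus: beats Elena and Rahul; loses to Kwame and Aisha → score 2.
Aisha: beats Elena, Marcus, and Rahul; loses to Kwame → score 3.
Rahul: loses to Elena, Kwame, Marcus, and Aisha → score 0.
Kwame has the best pairwise record.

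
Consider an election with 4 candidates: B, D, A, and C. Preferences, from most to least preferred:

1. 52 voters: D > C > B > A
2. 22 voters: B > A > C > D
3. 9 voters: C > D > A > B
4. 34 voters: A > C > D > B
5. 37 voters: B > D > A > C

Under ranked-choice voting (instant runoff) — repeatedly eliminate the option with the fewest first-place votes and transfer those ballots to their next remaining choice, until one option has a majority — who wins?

D

Round 1: B 59, D 52, A 34, C 9. Eliminate C.
Round 2: B 59, D 61, A 34. Eliminate A.
Round 3: B 59, D 95. D has a majority.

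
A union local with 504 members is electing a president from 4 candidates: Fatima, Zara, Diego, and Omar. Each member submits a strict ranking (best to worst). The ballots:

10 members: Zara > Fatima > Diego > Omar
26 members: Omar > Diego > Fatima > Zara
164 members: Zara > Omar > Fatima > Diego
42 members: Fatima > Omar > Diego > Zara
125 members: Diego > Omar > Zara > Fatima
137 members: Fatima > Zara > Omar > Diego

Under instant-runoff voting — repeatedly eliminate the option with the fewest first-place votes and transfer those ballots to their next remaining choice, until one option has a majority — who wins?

Zara

Round 1: Fatima 179, Zara 174, Diego 125, Omar 26. Eliminate Omar.
Round 2: Fatima 179, Zara 174, Diego 151. Eliminate Diego.
Round 3: Fatima 205, Zara 299. Zara has a majority.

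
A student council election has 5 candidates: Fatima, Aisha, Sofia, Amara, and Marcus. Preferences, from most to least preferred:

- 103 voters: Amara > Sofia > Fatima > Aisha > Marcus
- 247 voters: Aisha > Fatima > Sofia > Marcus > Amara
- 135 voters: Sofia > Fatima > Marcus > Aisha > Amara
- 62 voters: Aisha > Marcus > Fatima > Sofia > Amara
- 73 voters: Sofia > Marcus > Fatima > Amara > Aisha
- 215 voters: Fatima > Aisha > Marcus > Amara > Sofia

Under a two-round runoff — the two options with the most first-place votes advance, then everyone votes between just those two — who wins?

Round 1 first-place votes: Fatima 215, Aisha 309, Sofia 208, Amara 103, Marcus 0.
Aisha and Fatima advance.
Runoff: Aisha is preferred to Fatima by 309 voters; Fatima by 526.
Fatima wins the runoff.

Fatima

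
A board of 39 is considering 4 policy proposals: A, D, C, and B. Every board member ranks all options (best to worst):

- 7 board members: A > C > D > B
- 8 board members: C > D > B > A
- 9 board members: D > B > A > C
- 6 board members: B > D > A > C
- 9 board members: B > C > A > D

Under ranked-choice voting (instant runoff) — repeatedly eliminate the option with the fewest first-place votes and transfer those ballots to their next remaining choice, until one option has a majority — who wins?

B

Round 1: A 7, D 9, C 8, B 15. Eliminate A.
Round 2: D 9, C 15, B 15. Eliminate D.
Round 3: C 15, B 24. B has a majority.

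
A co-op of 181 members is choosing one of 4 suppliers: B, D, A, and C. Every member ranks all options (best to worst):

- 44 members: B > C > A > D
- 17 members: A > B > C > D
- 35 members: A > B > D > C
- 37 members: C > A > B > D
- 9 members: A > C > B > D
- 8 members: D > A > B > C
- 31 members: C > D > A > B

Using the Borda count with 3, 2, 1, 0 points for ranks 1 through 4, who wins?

A

B: 44·3 + 17·2 + 35·2 + 37·1 + 9·1 + 8·1 + 31·0 = 290
D: 44·0 + 17·0 + 35·1 + 37·0 + 9·0 + 8·3 + 31·2 = 121
A: 44·1 + 17·3 + 35·3 + 37·2 + 9·3 + 8·2 + 31·1 = 348
C: 44·2 + 17·1 + 35·0 + 37·3 + 9·2 + 8·0 + 31·3 = 327
A has the highest Borda score (348).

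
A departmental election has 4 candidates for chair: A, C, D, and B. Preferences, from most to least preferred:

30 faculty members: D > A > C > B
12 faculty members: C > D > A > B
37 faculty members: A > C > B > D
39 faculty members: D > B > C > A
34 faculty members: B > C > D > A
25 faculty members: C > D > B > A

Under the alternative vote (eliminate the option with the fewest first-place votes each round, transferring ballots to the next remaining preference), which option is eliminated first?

Round 1: A 37, C 37, D 69, B 34. Eliminate B.

B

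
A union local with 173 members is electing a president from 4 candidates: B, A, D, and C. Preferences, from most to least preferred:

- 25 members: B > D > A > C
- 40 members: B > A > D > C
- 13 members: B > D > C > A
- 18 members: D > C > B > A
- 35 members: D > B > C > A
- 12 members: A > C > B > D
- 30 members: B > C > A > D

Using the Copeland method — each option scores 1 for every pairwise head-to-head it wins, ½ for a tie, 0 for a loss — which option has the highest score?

B

B: beats A, D, and C → score 3.
A: loses to B, D, and C → score 0.
D: beats A and C; loses to B → score 2.
C: beats A; loses to B and D → score 1.
B has the best pairwise record.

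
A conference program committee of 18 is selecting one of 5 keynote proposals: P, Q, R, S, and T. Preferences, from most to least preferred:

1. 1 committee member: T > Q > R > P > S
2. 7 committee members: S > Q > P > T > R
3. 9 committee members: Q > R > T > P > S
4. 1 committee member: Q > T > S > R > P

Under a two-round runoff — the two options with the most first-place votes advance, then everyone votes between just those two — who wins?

Round 1 first-place votes: P 0, Q 10, R 0, S 7, T 1.
Q and S advance.
Runoff: Q is preferred to S by 11 voters; S by 7.
Q wins the runoff.

Q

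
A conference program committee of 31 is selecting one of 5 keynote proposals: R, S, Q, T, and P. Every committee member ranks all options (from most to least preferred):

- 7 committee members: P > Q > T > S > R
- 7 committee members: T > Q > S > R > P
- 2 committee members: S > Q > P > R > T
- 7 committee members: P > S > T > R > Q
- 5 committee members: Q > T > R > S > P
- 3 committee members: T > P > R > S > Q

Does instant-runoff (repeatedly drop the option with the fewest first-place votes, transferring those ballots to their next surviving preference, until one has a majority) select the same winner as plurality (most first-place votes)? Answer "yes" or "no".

yes

Instant-runoff — R1 R 0, S 2, Q 5, T 10, P 14 (R out); R2 S 2, Q 5, T 10, P 14 (S out); R3 Q 7, T 10, P 14 (Q out); R4 T 15, P 16 (P winner). Winner: P.
Plurality — first-place votes: R 0, S 2, Q 5, T 10, P 14. Winner: P.
The two methods agree.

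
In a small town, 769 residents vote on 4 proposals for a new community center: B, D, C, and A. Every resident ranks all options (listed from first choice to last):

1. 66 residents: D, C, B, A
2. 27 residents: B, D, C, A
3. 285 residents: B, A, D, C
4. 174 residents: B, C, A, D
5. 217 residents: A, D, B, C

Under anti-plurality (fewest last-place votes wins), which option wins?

Last-place votes: B 0, D 174, C 502, A 93.
B is ranked last by the fewest voters, so B wins.

B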